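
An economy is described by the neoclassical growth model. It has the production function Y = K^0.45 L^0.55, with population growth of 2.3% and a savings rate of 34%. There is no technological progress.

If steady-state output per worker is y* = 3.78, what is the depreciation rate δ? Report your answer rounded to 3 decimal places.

Steady state requires s·f(k) = (n + δ)·k, i.e. s·k^α = (n + δ)·k.
Since y* = [s/(n + δ)]^(α/(1−α)), we have s/(n + δ) = (y*)^((1−α)/α) = 3.78^1.2222 = 5.0794.
Therefore n + δ = s / 5.0794 = 0.34 / 5.0794 = 0.0669, so δ = 0.0669 − 0.023 = 0.0439.

δ ≈ 0.044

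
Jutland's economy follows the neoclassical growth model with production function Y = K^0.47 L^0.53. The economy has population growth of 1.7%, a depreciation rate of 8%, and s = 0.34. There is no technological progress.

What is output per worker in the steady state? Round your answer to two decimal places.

y* ≈ 3.04

At the steady state, Δk = 0, so s·k^α = (n + δ)·k.
Rearranging, k^(1−α) = s / (n + δ).
k^0.53 = 0.34 / (0.017 + 0.080) = 0.34 / 0.097 = 3.5052
k* = 3.5052^(1/0.53) ≈ 10.6601
y* = (k*)^α = 10.6601^0.47 ≈ 3.0412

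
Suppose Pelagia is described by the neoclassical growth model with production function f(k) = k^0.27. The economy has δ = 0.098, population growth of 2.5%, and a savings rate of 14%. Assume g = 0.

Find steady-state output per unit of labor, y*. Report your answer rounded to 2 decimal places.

y* = 1.05

In steady state, investment equals break-even investment: s·k^α = (n + δ)·k.
Rearranging, k^(1−α) = s / (n + δ).
k^0.73 = 0.14 / (0.025 + 0.098) = 0.14 / 0.123 = 1.1382
k* = 1.1382^(1/0.73) ≈ 1.1940
y* = (k*)^α = 1.1940^0.27 ≈ 1.0490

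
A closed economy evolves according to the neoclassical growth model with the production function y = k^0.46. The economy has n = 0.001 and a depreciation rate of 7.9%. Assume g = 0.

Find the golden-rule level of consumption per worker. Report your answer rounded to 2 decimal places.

At the golden rule, f'(k) = n + δ, so α·k^(α−1) = n + δ and k_gold = (α/(n + δ))^(1/(1−α)).
k_gold = (0.46/0.080)^(1/0.54) = 5.7500^1.8519 ≈ 25.5170
c_gold = f(k_gold) − (n + δ)·k_gold = 4.4375 − 0.080×25.5170 ≈ 2.3961

c_gold ≈ 2.40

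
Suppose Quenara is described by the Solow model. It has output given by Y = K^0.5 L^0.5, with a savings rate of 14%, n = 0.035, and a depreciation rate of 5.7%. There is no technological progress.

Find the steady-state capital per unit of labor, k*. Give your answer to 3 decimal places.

At the steady state, Δk = 0, so s·k^α = (n + δ)·k.
Rearranging, k^(1−α) = s / (n + δ).
k^0.5 = 0.14 / (0.035 + 0.057) = 0.14 / 0.092 = 1.5217
k* = 1.5217^(1/0.5) ≈ 2.3156

k* ≈ 2.316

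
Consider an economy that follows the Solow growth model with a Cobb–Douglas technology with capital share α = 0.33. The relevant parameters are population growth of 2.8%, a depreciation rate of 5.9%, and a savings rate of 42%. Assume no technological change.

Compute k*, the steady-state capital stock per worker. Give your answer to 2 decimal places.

In steady state, investment equals break-even investment: s·k^α = (n + δ)·k.
Rearranging, k^(1−α) = s / (n + δ).
k^0.67 = 0.42 / (0.028 + 0.059) = 0.42 / 0.087 = 4.8276
k* = 4.8276^(1/0.67) ≈ 10.4832

k* ≈ 10.48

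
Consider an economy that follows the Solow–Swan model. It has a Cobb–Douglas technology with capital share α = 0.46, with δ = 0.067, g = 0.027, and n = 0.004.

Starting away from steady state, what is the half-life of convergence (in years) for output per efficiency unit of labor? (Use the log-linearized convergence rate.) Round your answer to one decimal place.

half-life ≈ 13.1 years

Near the steady state the convergence rate is λ = (1 − α)(n + g + δ).
λ = (1 − 0.46) × 0.098 = 0.54 × 0.098 = 0.05292
Half-life = ln 2 / λ = 0.6931 / 0.05292 ≈ 13.10 years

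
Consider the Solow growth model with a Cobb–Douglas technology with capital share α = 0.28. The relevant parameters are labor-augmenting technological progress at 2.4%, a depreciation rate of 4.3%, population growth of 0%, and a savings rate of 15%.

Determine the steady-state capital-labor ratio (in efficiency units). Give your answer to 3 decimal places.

At the steady state, Δk = 0, so s·k^α = (n + g + δ)·k.
Rearranging, k^(1−α) = s / (n + g + δ).
k^0.72 = 0.15 / (0.000 + 0.024 + 0.043) = 0.15 / 0.067 = 2.2388
k* = 2.2388^(1/0.72) ≈ 3.0629

k* = 3.063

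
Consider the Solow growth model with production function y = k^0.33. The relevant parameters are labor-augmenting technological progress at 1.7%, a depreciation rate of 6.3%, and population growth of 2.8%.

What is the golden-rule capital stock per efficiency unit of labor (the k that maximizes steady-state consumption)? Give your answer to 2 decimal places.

The golden rule sets f'(k) = n + g + δ, i.e. α·k^(α−1) = n + g + δ.
So k^(1−α) = α / (n + g + δ) = 0.33 / 0.108 = 3.0556.
k_gold = 3.0556^(1/0.67) ≈ 5.2969

k_gold ≈ 5.30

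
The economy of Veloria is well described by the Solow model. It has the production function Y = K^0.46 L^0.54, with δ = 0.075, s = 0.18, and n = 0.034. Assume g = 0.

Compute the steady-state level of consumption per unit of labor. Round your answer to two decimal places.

c* ≈ 1.26

In steady state, investment equals break-even investment: s·k^α = (n + δ)·k.
Rearranging, k^(1−α) = s / (n + δ).
k^0.54 = 0.18 / (0.034 + 0.075) = 0.18 / 0.109 = 1.6514
k* = 1.6514^(1/0.54) ≈ 2.5318
y* = (k*)^α = 2.5318^0.46 ≈ 1.5331
c* = (1 − s)·y* = (1 − 0.18) × 1.5331 ≈ 1.2571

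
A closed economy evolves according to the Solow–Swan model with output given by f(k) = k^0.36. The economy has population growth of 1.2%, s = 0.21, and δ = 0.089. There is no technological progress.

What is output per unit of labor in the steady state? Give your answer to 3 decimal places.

Steady state requires s·f(k) = (n + δ)·k, i.e. s·k^α = (n + δ)·k.
Dividing both sides by k: k^(1−α) = s / (n + δ).
k^0.64 = 0.21 / (0.012 + 0.089) = 0.21 / 0.101 = 2.0792
k* = 2.0792^(1/0.64) ≈ 3.1384
y* = (k*)^α = 3.1384^0.36 ≈ 1.5094

y* ≈ 1.509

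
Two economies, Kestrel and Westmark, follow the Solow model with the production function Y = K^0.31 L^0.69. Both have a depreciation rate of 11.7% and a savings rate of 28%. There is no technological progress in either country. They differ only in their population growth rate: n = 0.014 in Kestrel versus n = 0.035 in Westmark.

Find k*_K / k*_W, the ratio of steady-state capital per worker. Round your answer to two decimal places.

k*_K / k*_W ≈ 1.24

Steady-state k* = [s/(n + δ)]^(1/(1−α)), so the ratio is [ (s_K/(n + δ)_K) / (s_W/(n + δ)_W) ]^1.4493.
s_K/(n + δ)_K = 0.28/0.131 = 2.1374; s_W/(n + δ)_W = 0.28/0.152 = 1.8421.
Ratio = (2.1374/1.8421)^1.4493 = 1.1603^1.4493 ≈ 1.2405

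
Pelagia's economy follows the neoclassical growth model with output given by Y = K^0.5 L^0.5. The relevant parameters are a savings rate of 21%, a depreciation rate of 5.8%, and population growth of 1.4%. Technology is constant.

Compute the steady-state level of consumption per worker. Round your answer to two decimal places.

c* ≈ 2.30

Steady state requires s·f(k) = (n + δ)·k, i.e. s·k^α = (n + δ)·k.
Dividing both sides by k: k^(1−α) = s / (n + δ).
k^0.5 = 0.21 / (0.014 + 0.058) = 0.21 / 0.072 = 2.9167
k* = 2.9167^(1/0.5) ≈ 8.5071
y* = (k*)^α = 8.5071^0.5 ≈ 2.9167
c* = (1 − s)·y* = (1 − 0.21) × 2.9167 ≈ 2.3042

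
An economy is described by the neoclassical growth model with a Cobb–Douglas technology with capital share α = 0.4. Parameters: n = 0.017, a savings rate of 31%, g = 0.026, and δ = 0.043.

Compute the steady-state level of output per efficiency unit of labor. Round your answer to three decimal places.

Steady state requires s·f(k) = (n + g + δ)·k, i.e. s·k^α = (n + g + δ)·k.
Rearranging, k^(1−α) = s / (n + g + δ).
k^0.6 = 0.31 / (0.017 + 0.026 + 0.043) = 0.31 / 0.086 = 3.6047
k* = 3.6047^(1/0.6) ≈ 8.4745
y* = (k*)^α = 8.4745^0.4 ≈ 2.3510

y* = 2.351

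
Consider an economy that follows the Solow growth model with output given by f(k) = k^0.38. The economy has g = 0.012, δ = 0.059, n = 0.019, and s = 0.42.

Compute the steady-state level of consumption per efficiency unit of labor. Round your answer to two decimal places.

Steady state requires s·f(k) = (n + g + δ)·k, i.e. s·k^α = (n + g + δ)·k.
Rearranging, k^(1−α) = s / (n + g + δ).
k^0.62 = 0.42 / (0.019 + 0.012 + 0.059) = 0.42 / 0.090 = 4.6667
k* = 4.6667^(1/0.62) ≈ 11.9963
y* = (k*)^α = 11.9963^0.38 ≈ 2.5706
c* = (1 − s)·y* = (1 − 0.42) × 2.5706 ≈ 1.4909

c* ≈ 1.49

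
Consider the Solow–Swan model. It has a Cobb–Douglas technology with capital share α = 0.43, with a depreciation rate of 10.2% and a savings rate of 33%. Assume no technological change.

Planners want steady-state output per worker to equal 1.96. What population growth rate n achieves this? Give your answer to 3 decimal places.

In steady state, investment equals break-even investment: s·k^α = (n + δ)·k.
Since y* = [s/(n + δ)]^(α/(1−α)), we have s/(n + δ) = (y*)^((1−α)/α) = 1.96^1.3256 = 2.4401.
Therefore n + δ = s / 2.4401 = 0.33 / 2.4401 = 0.1352, so n = 0.1352 − 0.102 = 0.0332.

n ≈ 0.033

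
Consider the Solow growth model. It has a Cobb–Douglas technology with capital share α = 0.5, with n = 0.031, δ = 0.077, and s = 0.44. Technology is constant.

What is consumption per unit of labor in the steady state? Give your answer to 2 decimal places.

Steady state requires s·f(k) = (n + δ)·k, i.e. s·k^α = (n + δ)·k.
Rearranging, k^(1−α) = s / (n + δ).
k^0.5 = 0.44 / (0.031 + 0.077) = 0.44 / 0.108 = 4.0741
k* = 4.0741^(1/0.5) ≈ 16.5983
y* = (k*)^α = 16.5983^0.5 ≈ 4.0741
c* = (1 − s)·y* = (1 − 0.44) × 4.0741 ≈ 2.2815

c* = 2.28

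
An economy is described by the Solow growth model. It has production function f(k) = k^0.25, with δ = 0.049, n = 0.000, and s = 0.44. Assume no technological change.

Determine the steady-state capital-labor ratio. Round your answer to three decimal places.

k* = 18.664

At the steady state, Δk = 0, so s·k^α = (n + δ)·k.
Dividing both sides by k: k^(1−α) = s / (n + δ).
k^0.75 = 0.44 / (0.000 + 0.049) = 0.44 / 0.049 = 8.9796
k* = 8.9796^(1/0.75) ≈ 18.6642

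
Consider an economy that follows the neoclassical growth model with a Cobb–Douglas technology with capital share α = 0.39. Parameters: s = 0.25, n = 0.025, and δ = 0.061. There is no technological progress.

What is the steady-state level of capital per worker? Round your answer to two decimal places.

k* ≈ 5.75

In steady state, investment equals break-even investment: s·k^α = (n + δ)·k.
Rearranging, k^(1−α) = s / (n + δ).
k^0.61 = 0.25 / (0.025 + 0.061) = 0.25 / 0.086 = 2.9070
k* = 2.9070^(1/0.61) ≈ 5.7510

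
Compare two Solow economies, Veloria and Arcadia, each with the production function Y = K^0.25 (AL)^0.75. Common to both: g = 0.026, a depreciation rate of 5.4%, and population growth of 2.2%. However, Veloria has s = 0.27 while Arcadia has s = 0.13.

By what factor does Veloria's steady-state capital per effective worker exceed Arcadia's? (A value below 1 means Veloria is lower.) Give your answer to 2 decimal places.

Steady-state k* = [s/(n + g + δ)]^(1/(1−α)), so the ratio is [ (s_V/(n + g + δ)_V) / (s_A/(n + g + δ)_A) ]^1.3333.
s_V/(n + g + δ)_V = 0.27/0.102 = 2.6471; s_A/(n + g + δ)_A = 0.13/0.102 = 1.2745.
Ratio = (2.6471/1.2745)^1.3333 = 2.0770^1.3333 ≈ 2.6500

k*_V / k*_A ≈ 2.65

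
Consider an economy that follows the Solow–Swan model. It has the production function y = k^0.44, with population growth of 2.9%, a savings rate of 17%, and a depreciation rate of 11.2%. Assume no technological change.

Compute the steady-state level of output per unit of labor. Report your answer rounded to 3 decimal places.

y* = 1.158

In steady state, investment equals break-even investment: s·k^α = (n + δ)·k.
Dividing both sides by k: k^(1−α) = s / (n + δ).
k^0.56 = 0.17 / (0.029 + 0.112) = 0.17 / 0.141 = 1.2057
k* = 1.2057^(1/0.56) ≈ 1.3966
y* = (k*)^α = 1.3966^0.44 ≈ 1.1583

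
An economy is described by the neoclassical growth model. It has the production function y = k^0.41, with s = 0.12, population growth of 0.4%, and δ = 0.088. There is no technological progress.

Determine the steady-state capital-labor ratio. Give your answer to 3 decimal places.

Steady state requires s·f(k) = (n + δ)·k, i.e. s·k^α = (n + δ)·k.
Rearranging, k^(1−α) = s / (n + δ).
k^0.59 = 0.12 / (0.004 + 0.088) = 0.12 / 0.092 = 1.3043
k* = 1.3043^(1/0.59) ≈ 1.5688

k* ≈ 1.569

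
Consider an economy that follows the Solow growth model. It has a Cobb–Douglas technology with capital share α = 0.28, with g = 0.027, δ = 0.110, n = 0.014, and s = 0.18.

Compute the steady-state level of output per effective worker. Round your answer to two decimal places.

Steady state requires s·f(k) = (n + g + δ)·k, i.e. s·k^α = (n + g + δ)·k.
Dividing both sides by k: k^(1−α) = s / (n + g + δ).
k^0.72 = 0.18 / (0.014 + 0.027 + 0.110) = 0.18 / 0.151 = 1.1921
k* = 1.1921^(1/0.72) ≈ 1.2764
y* = (k*)^α = 1.2764^0.28 ≈ 1.0707

y* ≈ 1.07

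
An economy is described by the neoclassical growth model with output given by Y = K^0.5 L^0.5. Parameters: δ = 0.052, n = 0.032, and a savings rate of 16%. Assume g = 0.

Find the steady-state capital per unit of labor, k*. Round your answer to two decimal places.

k* ≈ 3.63

In steady state, investment equals break-even investment: s·k^α = (n + δ)·k.
Dividing both sides by k: k^(1−α) = s / (n + δ).
k^0.5 = 0.16 / (0.032 + 0.052) = 0.16 / 0.084 = 1.9048
k* = 1.9048^(1/0.5) ≈ 3.6283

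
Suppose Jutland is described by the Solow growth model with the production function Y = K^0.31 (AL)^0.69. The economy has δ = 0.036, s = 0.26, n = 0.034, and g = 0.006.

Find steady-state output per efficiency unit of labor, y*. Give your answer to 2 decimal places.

y* = 1.74

Steady state requires s·f(k) = (n + g + δ)·k, i.e. s·k^α = (n + g + δ)·k.
Rearranging, k^(1−α) = s / (n + g + δ).
k^0.69 = 0.26 / (0.034 + 0.006 + 0.036) = 0.26 / 0.076 = 3.4211
k* = 3.4211^(1/0.69) ≈ 5.9450
y* = (k*)^α = 5.9450^0.31 ≈ 1.7377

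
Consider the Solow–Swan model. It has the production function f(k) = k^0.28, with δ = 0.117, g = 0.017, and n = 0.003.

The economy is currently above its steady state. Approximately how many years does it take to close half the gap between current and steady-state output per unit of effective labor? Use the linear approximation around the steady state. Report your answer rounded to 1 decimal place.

Near the steady state the convergence rate is λ = (1 − α)(n + g + δ).
λ = (1 − 0.28) × 0.137 = 0.72 × 0.137 = 0.09864
Half-life = ln 2 / λ = 0.6931 / 0.09864 ≈ 7.03 years

t_½ ≈ 7.0 years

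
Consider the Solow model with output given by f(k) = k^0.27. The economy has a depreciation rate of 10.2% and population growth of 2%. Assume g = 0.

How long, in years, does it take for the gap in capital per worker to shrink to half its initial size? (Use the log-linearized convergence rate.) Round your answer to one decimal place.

t_½ ≈ 7.8 years

Near the steady state the convergence rate is λ = (1 − α)(n + δ).
λ = (1 − 0.27) × 0.122 = 0.73 × 0.122 = 0.08906
Half-life = ln 2 / λ = 0.6931 / 0.08906 ≈ 7.78 years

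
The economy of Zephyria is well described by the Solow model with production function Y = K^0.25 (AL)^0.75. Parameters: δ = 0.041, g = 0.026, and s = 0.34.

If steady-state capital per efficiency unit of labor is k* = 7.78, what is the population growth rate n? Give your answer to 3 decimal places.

In steady state, investment equals break-even investment: s·k^α = (n + g + δ)·k.
So s / (n + g + δ) = (k*)^(1−α) = 7.78^0.75 = 4.6584.
Therefore n + g + δ = s / 4.6584 = 0.34 / 4.6584 = 0.0730, so n = 0.0730 − 0.067 = 0.0060.

n ≈ 0.006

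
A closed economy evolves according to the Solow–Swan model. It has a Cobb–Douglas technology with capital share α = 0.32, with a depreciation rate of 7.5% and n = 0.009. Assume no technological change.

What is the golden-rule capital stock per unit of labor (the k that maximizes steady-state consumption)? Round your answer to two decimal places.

k_gold ≈ 7.15

The golden rule sets f'(k) = n + δ, i.e. α·k^(α−1) = n + δ.
So k^(1−α) = α / (n + δ) = 0.32 / 0.084 = 3.8095.
k_gold = 3.8095^(1/0.68) ≈ 7.1485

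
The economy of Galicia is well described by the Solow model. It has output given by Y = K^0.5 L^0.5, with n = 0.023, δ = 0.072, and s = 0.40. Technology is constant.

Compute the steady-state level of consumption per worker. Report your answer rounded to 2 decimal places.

c* ≈ 2.53

At the steady state, Δk = 0, so s·k^α = (n + δ)·k.
Dividing both sides by k: k^(1−α) = s / (n + δ).
k^0.5 = 0.40 / (0.023 + 0.072) = 0.40 / 0.095 = 4.2105
k* = 4.2105^(1/0.5) ≈ 17.7283
y* = (k*)^α = 17.7283^0.5 ≈ 4.2105
c* = (1 − s)·y* = (1 − 0.40) × 4.2105 ≈ 2.5263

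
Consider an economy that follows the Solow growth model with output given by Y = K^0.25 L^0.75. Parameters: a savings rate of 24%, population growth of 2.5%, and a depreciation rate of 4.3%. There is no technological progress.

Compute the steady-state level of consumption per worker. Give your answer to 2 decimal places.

In steady state, investment equals break-even investment: s·k^α = (n + δ)·k.
Dividing both sides by k: k^(1−α) = s / (n + δ).
k^0.75 = 0.24 / (0.025 + 0.043) = 0.24 / 0.068 = 3.5294
k* = 3.5294^(1/0.75) ≈ 5.3736
y* = (k*)^α = 5.3736^0.25 ≈ 1.5225
c* = (1 − s)·y* = (1 − 0.24) × 1.5225 ≈ 1.1571

c* = 1.16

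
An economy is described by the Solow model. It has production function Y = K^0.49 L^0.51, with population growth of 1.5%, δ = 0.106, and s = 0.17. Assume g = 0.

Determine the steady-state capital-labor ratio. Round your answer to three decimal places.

k* ≈ 1.948

Steady state requires s·f(k) = (n + δ)·k, i.e. s·k^α = (n + δ)·k.
Dividing both sides by k: k^(1−α) = s / (n + δ).
k^0.51 = 0.17 / (0.015 + 0.106) = 0.17 / 0.121 = 1.4050
k* = 1.4050^(1/0.51) ≈ 1.9479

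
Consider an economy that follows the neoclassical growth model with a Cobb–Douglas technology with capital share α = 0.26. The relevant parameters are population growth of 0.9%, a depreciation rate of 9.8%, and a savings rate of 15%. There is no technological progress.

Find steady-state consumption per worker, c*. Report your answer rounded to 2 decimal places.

At the steady state, Δk = 0, so s·k^α = (n + δ)·k.
Rearranging, k^(1−α) = s / (n + δ).
k^0.74 = 0.15 / (0.009 + 0.098) = 0.15 / 0.107 = 1.4019
k* = 1.4019^(1/0.74) ≈ 1.5786
y* = (k*)^α = 1.5786^0.26 ≈ 1.1260
c* = (1 − s)·y* = (1 − 0.15) × 1.1260 ≈ 0.9571

c* = 0.96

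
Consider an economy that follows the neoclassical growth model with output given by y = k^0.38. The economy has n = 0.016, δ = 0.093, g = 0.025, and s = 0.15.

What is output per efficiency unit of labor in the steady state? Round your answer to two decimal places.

y* ≈ 1.07

In steady state, investment equals break-even investment: s·k^α = (n + g + δ)·k.
Rearranging, k^(1−α) = s / (n + g + δ).
k^0.62 = 0.15 / (0.016 + 0.025 + 0.093) = 0.15 / 0.134 = 1.1194
k* = 1.1194^(1/0.62) ≈ 1.1995
y* = (k*)^α = 1.1995^0.38 ≈ 1.0716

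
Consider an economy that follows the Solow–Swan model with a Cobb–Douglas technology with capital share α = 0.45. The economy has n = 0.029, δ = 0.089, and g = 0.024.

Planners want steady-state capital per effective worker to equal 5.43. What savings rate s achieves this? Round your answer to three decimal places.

s ≈ 0.360

Steady state requires s·f(k) = (n + g + δ)·k, i.e. s·k^α = (n + g + δ)·k.
So s / (n + g + δ) = (k*)^(1−α) = 5.43^0.55 = 2.5359.
Therefore s = 2.5359 × (n + g + δ) = 2.5359 × 0.142 = 0.3601.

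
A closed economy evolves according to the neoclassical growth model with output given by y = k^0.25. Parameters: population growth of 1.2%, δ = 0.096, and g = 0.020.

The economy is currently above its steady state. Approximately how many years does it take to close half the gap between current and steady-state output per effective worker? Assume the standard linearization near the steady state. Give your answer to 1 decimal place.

t_½ ≈ 7.2 years

Near the steady state the convergence rate is λ = (1 − α)(n + g + δ).
λ = (1 − 0.25) × 0.128 = 0.75 × 0.128 = 0.0960
Half-life = ln 2 / λ = 0.6931 / 0.0960 ≈ 7.22 years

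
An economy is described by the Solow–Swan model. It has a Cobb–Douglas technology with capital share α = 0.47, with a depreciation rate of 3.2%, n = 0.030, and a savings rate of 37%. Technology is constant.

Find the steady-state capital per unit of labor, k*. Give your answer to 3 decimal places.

In steady state, investment equals break-even investment: s·k^α = (n + δ)·k.
Rearranging, k^(1−α) = s / (n + δ).
k^0.53 = 0.37 / (0.030 + 0.032) = 0.37 / 0.062 = 5.9677
k* = 5.9677^(1/0.53) ≈ 29.0929

k* = 29.093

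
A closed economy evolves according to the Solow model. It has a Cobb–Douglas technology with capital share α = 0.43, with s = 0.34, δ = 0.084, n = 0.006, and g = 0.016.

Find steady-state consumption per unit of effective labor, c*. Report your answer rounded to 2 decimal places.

c* ≈ 1.59

At the steady state, Δk = 0, so s·k^α = (n + g + δ)·k.
Dividing both sides by k: k^(1−α) = s / (n + g + δ).
k^0.57 = 0.34 / (0.006 + 0.016 + 0.084) = 0.34 / 0.106 = 3.2075
k* = 3.2075^(1/0.57) ≈ 7.7270
y* = (k*)^α = 7.7270^0.43 ≈ 2.4090
c* = (1 − s)·y* = (1 − 0.34) × 2.4090 ≈ 1.5899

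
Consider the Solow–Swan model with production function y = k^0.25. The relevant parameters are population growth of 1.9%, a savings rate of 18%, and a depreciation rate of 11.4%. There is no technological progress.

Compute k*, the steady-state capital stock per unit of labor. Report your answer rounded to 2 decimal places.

k* ≈ 1.50

At the steady state, Δk = 0, so s·k^α = (n + δ)·k.
Rearranging, k^(1−α) = s / (n + δ).
k^0.75 = 0.18 / (0.019 + 0.114) = 0.18 / 0.133 = 1.3534
k* = 1.3534^(1/0.75) ≈ 1.4970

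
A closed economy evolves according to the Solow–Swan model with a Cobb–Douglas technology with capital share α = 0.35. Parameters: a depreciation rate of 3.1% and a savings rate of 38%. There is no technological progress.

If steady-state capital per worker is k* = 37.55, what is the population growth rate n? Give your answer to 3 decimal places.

n ≈ 0.005

Steady state requires s·f(k) = (n + δ)·k, i.e. s·k^α = (n + δ)·k.
So s / (n + δ) = (k*)^(1−α) = 37.55^0.65 = 10.5559.
Therefore n + δ = s / 10.5559 = 0.38 / 10.5559 = 0.0360, so n = 0.0360 − 0.031 = 0.0050.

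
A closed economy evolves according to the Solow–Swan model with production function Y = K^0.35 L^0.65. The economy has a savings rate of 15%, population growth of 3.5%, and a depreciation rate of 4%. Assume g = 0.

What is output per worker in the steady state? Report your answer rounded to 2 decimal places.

y* ≈ 1.45

Steady state requires s·f(k) = (n + δ)·k, i.e. s·k^α = (n + δ)·k.
Rearranging, k^(1−α) = s / (n + δ).
k^0.65 = 0.15 / (0.035 + 0.040) = 0.15 / 0.075 = 2.0000
k* = 2.0000^(1/0.65) ≈ 2.9048
y* = (k*)^α = 2.9048^0.35 ≈ 1.4524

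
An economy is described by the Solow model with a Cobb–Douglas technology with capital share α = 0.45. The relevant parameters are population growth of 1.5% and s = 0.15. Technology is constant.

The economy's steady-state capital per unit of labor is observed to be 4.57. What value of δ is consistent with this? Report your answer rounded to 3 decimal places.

Steady state requires s·f(k) = (n + δ)·k, i.e. s·k^α = (n + δ)·k.
So s / (n + δ) = (k*)^(1−α) = 4.57^0.55 = 2.3065.
Therefore n + δ = s / 2.3065 = 0.15 / 2.3065 = 0.0650, so δ = 0.0650 − 0.015 = 0.0500.

δ ≈ 0.050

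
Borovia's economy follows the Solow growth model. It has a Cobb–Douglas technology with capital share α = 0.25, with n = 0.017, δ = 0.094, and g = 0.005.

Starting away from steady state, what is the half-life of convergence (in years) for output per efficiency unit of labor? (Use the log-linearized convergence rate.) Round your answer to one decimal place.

Near the steady state the convergence rate is λ = (1 − α)(n + g + δ).
λ = (1 − 0.25) × 0.116 = 0.75 × 0.116 = 0.0870
Half-life = ln 2 / λ = 0.6931 / 0.0870 ≈ 7.97 years

t_½ ≈ 8.0 years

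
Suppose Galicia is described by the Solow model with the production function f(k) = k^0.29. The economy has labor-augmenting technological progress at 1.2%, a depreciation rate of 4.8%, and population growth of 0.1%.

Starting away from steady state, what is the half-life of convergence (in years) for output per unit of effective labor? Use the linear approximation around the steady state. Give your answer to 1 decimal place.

half-life ≈ 16.0 years

Near the steady state the convergence rate is λ = (1 − α)(n + g + δ).
λ = (1 − 0.29) × 0.061 = 0.71 × 0.061 = 0.04331
Half-life = ln 2 / λ = 0.6931 / 0.04331 ≈ 16.00 years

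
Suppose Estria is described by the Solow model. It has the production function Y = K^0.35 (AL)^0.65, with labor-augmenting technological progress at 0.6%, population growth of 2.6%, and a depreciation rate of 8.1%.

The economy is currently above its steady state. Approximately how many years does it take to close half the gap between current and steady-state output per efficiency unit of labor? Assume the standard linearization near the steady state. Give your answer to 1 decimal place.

about 9.4 years

Near the steady state the convergence rate is λ = (1 − α)(n + g + δ).
λ = (1 − 0.35) × 0.113 = 0.65 × 0.113 = 0.07345
Half-life = ln 2 / λ = 0.6931 / 0.07345 ≈ 9.44 years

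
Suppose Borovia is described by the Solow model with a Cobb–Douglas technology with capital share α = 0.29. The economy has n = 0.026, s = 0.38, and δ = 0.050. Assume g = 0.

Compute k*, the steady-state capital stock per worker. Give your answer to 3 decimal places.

In steady state, investment equals break-even investment: s·k^α = (n + δ)·k.
Rearranging, k^(1−α) = s / (n + δ).
k^0.71 = 0.38 / (0.026 + 0.050) = 0.38 / 0.076 = 5.0000
k* = 5.0000^(1/0.71) ≈ 9.6486

k* ≈ 9.649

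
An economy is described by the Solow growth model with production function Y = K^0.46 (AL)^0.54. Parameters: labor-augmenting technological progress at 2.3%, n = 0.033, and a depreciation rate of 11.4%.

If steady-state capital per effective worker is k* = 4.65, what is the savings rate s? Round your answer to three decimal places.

At the steady state, Δk = 0, so s·k^α = (n + g + δ)·k.
So s / (n + g + δ) = (k*)^(1−α) = 4.65^0.54 = 2.2931.
Therefore s = 2.2931 × (n + g + δ) = 2.2931 × 0.170 = 0.3898.

s ≈ 0.390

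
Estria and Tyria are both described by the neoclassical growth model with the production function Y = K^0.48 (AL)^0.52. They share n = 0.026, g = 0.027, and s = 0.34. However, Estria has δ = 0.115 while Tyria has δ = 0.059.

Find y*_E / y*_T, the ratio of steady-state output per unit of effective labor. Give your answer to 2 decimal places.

y*_E / y*_T ≈ 0.69

Steady-state y* = [s/(n + g + δ)]^(α/(1−α)), so the ratio is [ (s_E/(n + g + δ)_E) / (s_T/(n + g + δ)_T) ]^0.9231.
s_E/(n + g + δ)_E = 0.34/0.168 = 2.0238; s_T/(n + g + δ)_T = 0.34/0.112 = 3.0357.
Ratio = (2.0238/3.0357)^0.9231 = 0.6667^0.9231 ≈ 0.6878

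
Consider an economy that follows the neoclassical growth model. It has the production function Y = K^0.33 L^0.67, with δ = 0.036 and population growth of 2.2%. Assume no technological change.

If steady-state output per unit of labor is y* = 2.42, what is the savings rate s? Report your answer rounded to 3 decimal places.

At the steady state, Δk = 0, so s·k^α = (n + δ)·k.
Since y* = [s/(n + δ)]^(α/(1−α)), we have s/(n + δ) = (y*)^((1−α)/α) = 2.42^2.0303 = 6.0153.
Therefore s = 6.0153 × (n + δ) = 6.0153 × 0.058 = 0.3489.

s ≈ 0.349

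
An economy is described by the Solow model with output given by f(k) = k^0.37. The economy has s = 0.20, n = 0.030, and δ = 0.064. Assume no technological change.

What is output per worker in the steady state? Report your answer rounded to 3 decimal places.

y* = 1.558

At the steady state, Δk = 0, so s·k^α = (n + δ)·k.
Rearranging, k^(1−α) = s / (n + δ).
k^0.63 = 0.20 / (0.030 + 0.064) = 0.20 / 0.094 = 2.1277
k* = 2.1277^(1/0.63) ≈ 3.3151
y* = (k*)^α = 3.3151^0.37 ≈ 1.5581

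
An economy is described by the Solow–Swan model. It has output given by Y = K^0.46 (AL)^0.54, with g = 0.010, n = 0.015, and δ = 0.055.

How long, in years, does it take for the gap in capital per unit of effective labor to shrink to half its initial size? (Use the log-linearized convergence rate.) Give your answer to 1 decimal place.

Near the steady state the convergence rate is λ = (1 − α)(n + g + δ).
λ = (1 − 0.46) × 0.080 = 0.54 × 0.080 = 0.0432
Half-life = ln 2 / λ = 0.6931 / 0.0432 ≈ 16.04 years

half-life ≈ 16.0 years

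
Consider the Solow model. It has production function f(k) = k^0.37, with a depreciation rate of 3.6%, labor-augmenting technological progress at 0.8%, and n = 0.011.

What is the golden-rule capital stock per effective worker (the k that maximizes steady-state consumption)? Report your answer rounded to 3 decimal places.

k_gold ≈ 20.608

The golden rule sets f'(k) = n + g + δ, i.e. α·k^(α−1) = n + g + δ.
So k^(1−α) = α / (n + g + δ) = 0.37 / 0.055 = 6.7273.
k_gold = 6.7273^(1/0.63) ≈ 20.6079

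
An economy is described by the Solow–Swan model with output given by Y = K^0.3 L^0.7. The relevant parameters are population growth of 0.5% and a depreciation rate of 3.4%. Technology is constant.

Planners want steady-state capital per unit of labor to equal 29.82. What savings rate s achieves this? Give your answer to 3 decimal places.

s ≈ 0.420

Steady state requires s·f(k) = (n + δ)·k, i.e. s·k^α = (n + δ)·k.
So s / (n + δ) = (k*)^(1−α) = 29.82^0.7 = 10.7685.
Therefore s = 10.7685 × (n + δ) = 10.7685 × 0.039 = 0.4200.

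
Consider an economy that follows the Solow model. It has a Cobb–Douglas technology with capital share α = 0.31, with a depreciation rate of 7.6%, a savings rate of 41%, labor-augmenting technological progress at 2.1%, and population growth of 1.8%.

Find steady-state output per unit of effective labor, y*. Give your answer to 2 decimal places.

In steady state, investment equals break-even investment: s·k^α = (n + g + δ)·k.
Dividing both sides by k: k^(1−α) = s / (n + g + δ).
k^0.69 = 0.41 / (0.018 + 0.021 + 0.076) = 0.41 / 0.115 = 3.5652
k* = 3.5652^(1/0.69) ≈ 6.3113
y* = (k*)^α = 6.3113^0.31 ≈ 1.7703

y* = 1.77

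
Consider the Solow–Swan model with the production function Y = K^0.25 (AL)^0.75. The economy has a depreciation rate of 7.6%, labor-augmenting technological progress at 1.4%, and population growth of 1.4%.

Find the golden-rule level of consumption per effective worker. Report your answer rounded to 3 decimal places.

c_gold ≈ 1.005

At the golden rule, f'(k) = n + g + δ, so α·k^(α−1) = n + g + δ and k_gold = (α/(n + g + δ))^(1/(1−α)).
k_gold = (0.25/0.104)^(1/0.75) = 2.4038^1.3333 ≈ 3.2200
c_gold = f(k_gold) − (n + g + δ)·k_gold = 1.3396 − 0.104×3.2200 ≈ 1.0047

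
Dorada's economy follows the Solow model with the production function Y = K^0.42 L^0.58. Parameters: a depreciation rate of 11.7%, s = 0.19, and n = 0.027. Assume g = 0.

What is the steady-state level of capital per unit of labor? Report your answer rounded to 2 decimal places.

k* = 1.61

Steady state requires s·f(k) = (n + δ)·k, i.e. s·k^α = (n + δ)·k.
Dividing both sides by k: k^(1−α) = s / (n + δ).
k^0.58 = 0.19 / (0.027 + 0.117) = 0.19 / 0.144 = 1.3194
k* = 1.3194^(1/0.58) ≈ 1.6127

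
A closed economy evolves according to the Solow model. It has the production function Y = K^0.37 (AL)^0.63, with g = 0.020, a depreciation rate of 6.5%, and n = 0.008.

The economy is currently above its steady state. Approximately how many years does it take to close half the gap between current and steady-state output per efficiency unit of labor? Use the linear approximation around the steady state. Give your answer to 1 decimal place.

t_½ ≈ 11.8 years

Near the steady state the convergence rate is λ = (1 − α)(n + g + δ).
λ = (1 − 0.37) × 0.093 = 0.63 × 0.093 = 0.05859
Half-life = ln 2 / λ = 0.6931 / 0.05859 ≈ 11.83 years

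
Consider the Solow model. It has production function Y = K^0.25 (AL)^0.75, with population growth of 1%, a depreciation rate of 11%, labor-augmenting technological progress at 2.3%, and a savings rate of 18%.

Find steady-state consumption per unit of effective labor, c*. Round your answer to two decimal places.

At the steady state, Δk = 0, so s·k^α = (n + g + δ)·k.
Dividing both sides by k: k^(1−α) = s / (n + g + δ).
k^0.75 = 0.18 / (0.010 + 0.023 + 0.110) = 0.18 / 0.143 = 1.2587
k* = 1.2587^(1/0.75) ≈ 1.3590
y* = (k*)^α = 1.3590^0.25 ≈ 1.0797
c* = (1 − s)·y* = (1 − 0.18) × 1.0797 ≈ 0.8854

c* = 0.89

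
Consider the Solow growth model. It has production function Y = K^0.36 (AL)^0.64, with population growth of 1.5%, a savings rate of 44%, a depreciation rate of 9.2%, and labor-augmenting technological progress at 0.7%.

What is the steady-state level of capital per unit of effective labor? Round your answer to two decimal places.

k* ≈ 8.25

At the steady state, Δk = 0, so s·k^α = (n + g + δ)·k.
Rearranging, k^(1−α) = s / (n + g + δ).
k^0.64 = 0.44 / (0.015 + 0.007 + 0.092) = 0.44 / 0.114 = 3.8596
k* = 3.8596^(1/0.64) ≈ 8.2503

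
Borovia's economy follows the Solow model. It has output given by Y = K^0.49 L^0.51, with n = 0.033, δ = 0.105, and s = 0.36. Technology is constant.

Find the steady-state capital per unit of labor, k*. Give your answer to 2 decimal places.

k* = 6.55

At the steady state, Δk = 0, so s·k^α = (n + δ)·k.
Dividing both sides by k: k^(1−α) = s / (n + δ).
k^0.51 = 0.36 / (0.033 + 0.105) = 0.36 / 0.138 = 2.6087
k* = 2.6087^(1/0.51) ≈ 6.5542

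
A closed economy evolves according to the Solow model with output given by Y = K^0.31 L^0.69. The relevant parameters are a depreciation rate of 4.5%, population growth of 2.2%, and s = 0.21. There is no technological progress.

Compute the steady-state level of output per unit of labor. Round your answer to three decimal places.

Steady state requires s·f(k) = (n + δ)·k, i.e. s·k^α = (n + δ)·k.
Rearranging, k^(1−α) = s / (n + δ).
k^0.69 = 0.21 / (0.022 + 0.045) = 0.21 / 0.067 = 3.1343
k* = 3.1343^(1/0.69) ≈ 5.2365
y* = (k*)^α = 5.2365^0.31 ≈ 1.6707

y* ≈ 1.671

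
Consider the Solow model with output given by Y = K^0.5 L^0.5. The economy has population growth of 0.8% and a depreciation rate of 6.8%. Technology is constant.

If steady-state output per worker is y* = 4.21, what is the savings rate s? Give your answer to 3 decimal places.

s ≈ 0.320

In steady state, investment equals break-even investment: s·k^α = (n + δ)·k.
Since y* = [s/(n + δ)]^(α/(1−α)), we have s/(n + δ) = (y*)^((1−α)/α) = 4.21^1 = 4.2100.
Therefore s = 4.2100 × (n + δ) = 4.2100 × 0.076 = 0.3200.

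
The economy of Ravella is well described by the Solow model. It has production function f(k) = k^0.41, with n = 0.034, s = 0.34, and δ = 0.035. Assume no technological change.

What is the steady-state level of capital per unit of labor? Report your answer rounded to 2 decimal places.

k* ≈ 14.93

At the steady state, Δk = 0, so s·k^α = (n + δ)·k.
Rearranging, k^(1−α) = s / (n + δ).
k^0.59 = 0.34 / (0.034 + 0.035) = 0.34 / 0.069 = 4.9275
k* = 4.9275^(1/0.59) ≈ 14.9260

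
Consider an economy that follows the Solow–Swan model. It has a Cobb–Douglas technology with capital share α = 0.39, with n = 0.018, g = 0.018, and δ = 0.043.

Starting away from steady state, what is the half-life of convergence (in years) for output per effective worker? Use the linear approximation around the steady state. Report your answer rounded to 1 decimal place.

Near the steady state the convergence rate is λ = (1 − α)(n + g + δ).
λ = (1 − 0.39) × 0.079 = 0.61 × 0.079 = 0.04819
Half-life = ln 2 / λ = 0.6931 / 0.04819 ≈ 14.38 years

about 14.4 years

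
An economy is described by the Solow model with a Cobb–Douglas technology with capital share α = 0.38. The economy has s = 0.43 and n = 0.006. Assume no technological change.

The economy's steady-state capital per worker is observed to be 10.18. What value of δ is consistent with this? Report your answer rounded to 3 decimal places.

At the steady state, Δk = 0, so s·k^α = (n + δ)·k.
So s / (n + δ) = (k*)^(1−α) = 10.18^0.62 = 4.2151.
Therefore n + δ = s / 4.2151 = 0.43 / 4.2151 = 0.1020, so δ = 0.1020 − 0.006 = 0.0960.

δ ≈ 0.096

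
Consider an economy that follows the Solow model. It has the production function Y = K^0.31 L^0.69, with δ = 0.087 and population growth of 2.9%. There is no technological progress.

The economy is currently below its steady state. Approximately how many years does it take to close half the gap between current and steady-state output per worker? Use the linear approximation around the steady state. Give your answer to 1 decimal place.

Near the steady state the convergence rate is λ = (1 − α)(n + δ).
λ = (1 − 0.31) × 0.116 = 0.69 × 0.116 = 0.08004
Half-life = ln 2 / λ = 0.6931 / 0.08004 ≈ 8.66 years

half-life ≈ 8.7 years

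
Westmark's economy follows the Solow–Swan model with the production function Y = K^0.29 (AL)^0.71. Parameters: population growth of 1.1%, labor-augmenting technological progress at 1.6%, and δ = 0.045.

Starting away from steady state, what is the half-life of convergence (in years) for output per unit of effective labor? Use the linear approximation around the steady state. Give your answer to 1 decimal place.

Near the steady state the convergence rate is λ = (1 − α)(n + g + δ).
λ = (1 − 0.29) × 0.072 = 0.71 × 0.072 = 0.05112
Half-life = ln 2 / λ = 0.6931 / 0.05112 ≈ 13.56 years

t_½ ≈ 13.6 years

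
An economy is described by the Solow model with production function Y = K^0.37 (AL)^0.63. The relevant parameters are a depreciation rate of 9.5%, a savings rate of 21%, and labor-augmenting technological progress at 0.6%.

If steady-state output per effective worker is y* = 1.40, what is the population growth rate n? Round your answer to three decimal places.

At the steady state, Δk = 0, so s·k^α = (n + g + δ)·k.
Since y* = [s/(n + g + δ)]^(α/(1−α)), we have s/(n + g + δ) = (y*)^((1−α)/α) = 1.40^1.7027 = 1.7734.
Therefore n + g + δ = s / 1.7734 = 0.21 / 1.7734 = 0.1184, so n = 0.1184 − 0.101 = 0.0174.

n ≈ 0.017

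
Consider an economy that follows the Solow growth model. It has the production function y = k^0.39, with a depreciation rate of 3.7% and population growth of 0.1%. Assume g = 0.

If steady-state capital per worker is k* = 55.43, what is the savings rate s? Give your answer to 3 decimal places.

In steady state, investment equals break-even investment: s·k^α = (n + δ)·k.
So s / (n + δ) = (k*)^(1−α) = 55.43^0.61 = 11.5794.
Therefore s = 11.5794 × (n + δ) = 11.5794 × 0.038 = 0.4400.

s ≈ 0.440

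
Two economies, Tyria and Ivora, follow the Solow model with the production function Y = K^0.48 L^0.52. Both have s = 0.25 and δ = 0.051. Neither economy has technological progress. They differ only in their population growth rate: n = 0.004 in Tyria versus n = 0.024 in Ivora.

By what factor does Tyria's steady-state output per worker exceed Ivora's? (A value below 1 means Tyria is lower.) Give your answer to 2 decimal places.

Steady-state y* = [s/(n + δ)]^(α/(1−α)), so the ratio is [ (s_T/(n + δ)_T) / (s_I/(n + δ)_I) ]^0.9231.
s_T/(n + δ)_T = 0.25/0.055 = 4.5455; s_I/(n + δ)_I = 0.25/0.075 = 3.3333.
Ratio = (4.5455/3.3333)^0.9231 = 1.3637^0.9231 ≈ 1.3316

y*_T / y*_I ≈ 1.33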